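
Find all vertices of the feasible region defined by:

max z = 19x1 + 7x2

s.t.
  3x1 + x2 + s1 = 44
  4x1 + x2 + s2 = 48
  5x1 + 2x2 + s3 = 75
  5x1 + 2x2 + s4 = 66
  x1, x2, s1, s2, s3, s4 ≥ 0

(0, 0), (12, 0), (10, 8), (0, 33)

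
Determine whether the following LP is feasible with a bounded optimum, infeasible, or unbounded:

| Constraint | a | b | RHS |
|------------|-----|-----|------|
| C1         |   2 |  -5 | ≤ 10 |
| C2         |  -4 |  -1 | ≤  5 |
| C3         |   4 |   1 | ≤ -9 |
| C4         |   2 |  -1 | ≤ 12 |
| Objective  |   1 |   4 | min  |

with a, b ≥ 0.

Infeasible (no feasible solution exists)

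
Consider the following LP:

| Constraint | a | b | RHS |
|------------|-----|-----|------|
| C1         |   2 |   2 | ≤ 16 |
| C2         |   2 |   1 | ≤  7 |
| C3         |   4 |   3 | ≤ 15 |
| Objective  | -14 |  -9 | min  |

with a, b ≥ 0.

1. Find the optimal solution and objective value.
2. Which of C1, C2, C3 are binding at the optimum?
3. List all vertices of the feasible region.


1. a = 3, b = 1, z = -51
2. C2, C3
3. (0, 0), (3.5, 0), (3, 1), (0, 5)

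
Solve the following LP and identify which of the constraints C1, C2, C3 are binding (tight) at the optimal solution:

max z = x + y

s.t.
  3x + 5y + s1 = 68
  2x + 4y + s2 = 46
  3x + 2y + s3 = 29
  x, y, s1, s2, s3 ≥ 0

At x = 3, y = 10, compute slack b - a·x for each constraint:
  C1: 68 − 59 = 9  (slack)
  C2: 46 − 46 = 0  (binding)
  C3: 29 − 29 = 0  (binding)

Optimal: x = 3, y = 10
Binding: C2, C3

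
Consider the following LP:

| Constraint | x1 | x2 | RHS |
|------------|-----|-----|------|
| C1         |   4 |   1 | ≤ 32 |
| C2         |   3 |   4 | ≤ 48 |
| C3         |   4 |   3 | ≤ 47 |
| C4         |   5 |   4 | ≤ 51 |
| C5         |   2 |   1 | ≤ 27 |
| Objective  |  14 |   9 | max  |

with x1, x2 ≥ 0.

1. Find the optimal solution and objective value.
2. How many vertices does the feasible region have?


1. x1 = 7, x2 = 4, z = 134
2. 5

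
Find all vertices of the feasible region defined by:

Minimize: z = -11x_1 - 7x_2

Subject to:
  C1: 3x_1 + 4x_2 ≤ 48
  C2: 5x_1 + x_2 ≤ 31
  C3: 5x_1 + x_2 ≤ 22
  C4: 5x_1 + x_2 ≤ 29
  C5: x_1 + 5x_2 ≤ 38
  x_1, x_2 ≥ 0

(0, 0), (4.4, 0), (3, 7), (0, 7.6)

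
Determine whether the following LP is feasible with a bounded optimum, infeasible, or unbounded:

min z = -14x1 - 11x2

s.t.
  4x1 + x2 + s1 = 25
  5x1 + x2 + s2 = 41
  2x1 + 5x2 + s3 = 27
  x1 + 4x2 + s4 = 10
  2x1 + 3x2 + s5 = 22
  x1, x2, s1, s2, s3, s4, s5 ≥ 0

Feasible with a bounded optimal solution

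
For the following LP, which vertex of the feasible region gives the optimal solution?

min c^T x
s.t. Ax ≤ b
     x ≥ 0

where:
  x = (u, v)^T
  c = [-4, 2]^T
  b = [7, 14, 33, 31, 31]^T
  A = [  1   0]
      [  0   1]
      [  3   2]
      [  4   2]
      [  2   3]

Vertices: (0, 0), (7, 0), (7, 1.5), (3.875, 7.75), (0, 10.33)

Evaluate the objective at each vertex of the feasible region:
  z(0, 0) = 0
  z(7, 0) = -28  ←
  z(7, 1.5) = -25
  z(3.875, 7.75) = 0
  z(0, 10.33) = 20.67
The minimum is at u = 7, v = 0.

(7, 0)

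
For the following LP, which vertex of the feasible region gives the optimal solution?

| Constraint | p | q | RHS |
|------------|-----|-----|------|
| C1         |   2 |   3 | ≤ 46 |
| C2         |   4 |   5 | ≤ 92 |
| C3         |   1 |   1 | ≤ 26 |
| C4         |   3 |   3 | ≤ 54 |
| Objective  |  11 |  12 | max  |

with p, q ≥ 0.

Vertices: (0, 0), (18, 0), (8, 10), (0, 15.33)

Evaluate the objective at each vertex of the feasible region:
  z(0, 0) = 0
  z(18, 0) = 198
  z(8, 10) = 208  ←
  z(0, 15.33) = 184
The maximum is at p = 8, q = 10.

(8, 10)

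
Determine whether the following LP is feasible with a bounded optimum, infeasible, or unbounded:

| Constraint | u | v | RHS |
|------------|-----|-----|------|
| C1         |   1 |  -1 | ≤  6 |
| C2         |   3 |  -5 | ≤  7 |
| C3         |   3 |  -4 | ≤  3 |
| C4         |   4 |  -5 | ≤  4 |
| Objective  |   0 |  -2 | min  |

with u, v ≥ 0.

Unbounded (objective can decrease without bound)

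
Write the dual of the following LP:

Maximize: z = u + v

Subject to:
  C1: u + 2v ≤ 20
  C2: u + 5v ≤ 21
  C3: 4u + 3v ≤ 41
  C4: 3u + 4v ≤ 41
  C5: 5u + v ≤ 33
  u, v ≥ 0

Primal max cᵀx s.t. Ax ≤ b, x ≥ 0  →  Dual min bᵀy s.t. Aᵀy ≥ c, y ≥ 0.

Minimize: z = 20y1 + 21y2 + 41y3 + 41y4 + 33y5

Subject to:
  y1 + y2 + 4y3 + 3y4 + 5y5 ≥ 1
  2y1 + 5y2 + 3y3 + 4y4 + y5 ≥ 1
  y1, y2, y3, y4, y5 ≥ 0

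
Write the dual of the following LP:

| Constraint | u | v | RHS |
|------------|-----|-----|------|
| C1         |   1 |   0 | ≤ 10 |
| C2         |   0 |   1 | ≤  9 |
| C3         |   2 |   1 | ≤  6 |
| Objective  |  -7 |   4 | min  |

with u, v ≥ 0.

Primal min cᵀx s.t. Ax ≤ b, x ≥ 0  →  Dual max −bᵀy s.t. Aᵀy ≥ −c, y ≥ 0.

Maximize: z = -10y1 - 9y2 - 6y3

Subject to:
  y1 + 2y3 ≥ 7
  y2 + y3 ≥ -4
  y1, y2, y3 ≥ 0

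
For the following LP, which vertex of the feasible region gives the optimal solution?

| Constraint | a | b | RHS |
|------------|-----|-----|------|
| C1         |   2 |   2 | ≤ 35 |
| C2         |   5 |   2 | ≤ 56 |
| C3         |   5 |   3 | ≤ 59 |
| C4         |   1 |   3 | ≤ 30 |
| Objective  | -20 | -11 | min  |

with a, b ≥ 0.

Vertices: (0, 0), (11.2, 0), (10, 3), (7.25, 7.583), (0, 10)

Evaluate the objective at each vertex of the feasible region:
  z(0, 0) = 0
  z(11.2, 0) = -224
  z(10, 3) = -233  ←
  z(7.25, 7.583) = -228.4
  z(0, 10) = -110
The minimum is at a = 10, b = 3.

(10, 3)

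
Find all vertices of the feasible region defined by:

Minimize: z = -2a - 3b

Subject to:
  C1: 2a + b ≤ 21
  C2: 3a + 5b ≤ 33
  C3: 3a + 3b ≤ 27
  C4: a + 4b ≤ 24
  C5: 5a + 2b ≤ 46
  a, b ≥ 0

(0, 0), (9, 0), (6, 3), (1.714, 5.571), (0, 6)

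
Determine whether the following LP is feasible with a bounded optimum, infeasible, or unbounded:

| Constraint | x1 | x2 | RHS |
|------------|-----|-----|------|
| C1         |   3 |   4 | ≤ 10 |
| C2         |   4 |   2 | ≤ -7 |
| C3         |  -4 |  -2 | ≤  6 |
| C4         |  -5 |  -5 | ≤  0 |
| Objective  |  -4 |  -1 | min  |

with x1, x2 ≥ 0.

Infeasible (no feasible solution exists)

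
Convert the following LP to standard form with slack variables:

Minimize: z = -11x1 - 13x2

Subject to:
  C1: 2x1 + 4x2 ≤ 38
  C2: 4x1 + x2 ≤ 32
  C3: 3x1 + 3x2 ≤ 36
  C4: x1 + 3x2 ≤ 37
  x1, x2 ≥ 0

min z = -11x1 - 13x2

s.t.
  2x1 + 4x2 + s1 = 38
  4x1 + x2 + s2 = 32
  3x1 + 3x2 + s3 = 36
  x1 + 3x2 + s4 = 37
  x1, x2, s1, s2, s3, s4 ≥ 0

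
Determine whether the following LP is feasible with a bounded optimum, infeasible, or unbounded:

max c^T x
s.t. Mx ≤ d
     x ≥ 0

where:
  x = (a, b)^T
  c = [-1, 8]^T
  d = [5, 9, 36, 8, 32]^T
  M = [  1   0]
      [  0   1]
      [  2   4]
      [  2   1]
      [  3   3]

Feasible with a bounded optimal solution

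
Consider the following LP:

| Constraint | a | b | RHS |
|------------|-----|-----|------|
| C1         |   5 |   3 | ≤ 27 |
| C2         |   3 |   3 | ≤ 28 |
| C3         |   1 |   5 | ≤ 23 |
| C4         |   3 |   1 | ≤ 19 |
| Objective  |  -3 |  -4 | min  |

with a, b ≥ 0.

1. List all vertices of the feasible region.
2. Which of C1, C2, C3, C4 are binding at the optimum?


1. (0, 0), (5.4, 0), (3, 4), (0, 4.6)
2. C1, C3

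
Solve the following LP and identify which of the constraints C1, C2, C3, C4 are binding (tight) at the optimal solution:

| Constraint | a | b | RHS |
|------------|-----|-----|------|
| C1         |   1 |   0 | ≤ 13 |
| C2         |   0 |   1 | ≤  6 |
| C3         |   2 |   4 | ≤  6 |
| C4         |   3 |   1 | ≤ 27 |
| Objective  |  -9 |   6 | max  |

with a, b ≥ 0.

At a = 0, b = 1.5, compute slack b - a·x for each constraint:
  C1: 13 − 0 = 13  (slack)
  C2: 6 − 1.5 = 4.5  (slack)
  C3: 6 − 6 = 0  (binding)
  C4: 27 − 1.5 = 25.5  (slack)

Optimal: a = 0, b = 1.5
Binding: C3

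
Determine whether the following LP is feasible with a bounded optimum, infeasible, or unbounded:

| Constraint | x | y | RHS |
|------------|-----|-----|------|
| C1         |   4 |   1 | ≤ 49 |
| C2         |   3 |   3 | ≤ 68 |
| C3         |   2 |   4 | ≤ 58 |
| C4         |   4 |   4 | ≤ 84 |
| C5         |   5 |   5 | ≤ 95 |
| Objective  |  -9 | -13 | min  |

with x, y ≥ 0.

Feasible with a bounded optimal solution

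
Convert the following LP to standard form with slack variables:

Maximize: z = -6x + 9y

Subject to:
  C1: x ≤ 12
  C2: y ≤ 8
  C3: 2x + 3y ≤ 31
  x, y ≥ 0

max z = -6x + 9y

s.t.
  x + s1 = 12
  y + s2 = 8
  2x + 3y + s3 = 31
  x, y, s1, s2, s3 ≥ 0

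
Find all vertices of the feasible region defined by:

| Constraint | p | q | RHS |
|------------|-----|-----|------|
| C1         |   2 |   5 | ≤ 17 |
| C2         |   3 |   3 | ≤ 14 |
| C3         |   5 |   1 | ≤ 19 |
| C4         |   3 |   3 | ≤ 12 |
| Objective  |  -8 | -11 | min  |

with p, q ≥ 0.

(0, 0), (3.8, 0), (3.75, 0.25), (1, 3), (0, 3.4)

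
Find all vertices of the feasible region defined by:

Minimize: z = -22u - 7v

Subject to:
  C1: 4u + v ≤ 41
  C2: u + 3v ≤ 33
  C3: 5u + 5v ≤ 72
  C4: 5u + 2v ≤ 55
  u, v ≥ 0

(0, 0), (10.25, 0), (9, 5), (8.733, 5.667), (5.1, 9.3), (0, 11)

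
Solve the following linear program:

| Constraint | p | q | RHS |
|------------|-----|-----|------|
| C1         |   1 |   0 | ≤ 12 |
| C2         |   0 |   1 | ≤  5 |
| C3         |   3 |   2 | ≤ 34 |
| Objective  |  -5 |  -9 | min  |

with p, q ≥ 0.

Evaluate the objective at each vertex of the feasible region:
  z(0, 0) = 0
  z(11.33, 0) = -56.67
  z(8, 5) = -85  ←
  z(0, 5) = -45
The minimum is at p = 8, q = 5.

p = 8, q = 5, z = -85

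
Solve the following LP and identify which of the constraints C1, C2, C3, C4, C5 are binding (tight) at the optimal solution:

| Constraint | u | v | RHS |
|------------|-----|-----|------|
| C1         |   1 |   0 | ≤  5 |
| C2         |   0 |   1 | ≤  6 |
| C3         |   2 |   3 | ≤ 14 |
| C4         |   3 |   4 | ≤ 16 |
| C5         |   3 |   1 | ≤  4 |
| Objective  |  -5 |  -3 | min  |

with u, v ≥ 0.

At u = 0, v = 4, compute slack b - a·x for each constraint:
  C1: 5 − 0 = 5  (slack)
  C2: 6 − 4 = 2  (slack)
  C3: 14 − 12 = 2  (slack)
  C4: 16 − 16 = 0  (binding)
  C5: 4 − 4 = 0  (binding)

Optimal: u = 0, v = 4
Binding: C4, C5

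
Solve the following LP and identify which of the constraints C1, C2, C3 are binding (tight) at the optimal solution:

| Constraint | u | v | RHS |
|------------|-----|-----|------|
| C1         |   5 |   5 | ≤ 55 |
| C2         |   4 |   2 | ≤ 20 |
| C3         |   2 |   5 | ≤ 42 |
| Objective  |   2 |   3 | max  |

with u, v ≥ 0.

At u = 1, v = 8, compute slack b - a·x for each constraint:
  C1: 55 − 45 = 10  (slack)
  C2: 20 − 20 = 0  (binding)
  C3: 42 − 42 = 0  (binding)

Optimal: u = 1, v = 8
Binding: C2, C3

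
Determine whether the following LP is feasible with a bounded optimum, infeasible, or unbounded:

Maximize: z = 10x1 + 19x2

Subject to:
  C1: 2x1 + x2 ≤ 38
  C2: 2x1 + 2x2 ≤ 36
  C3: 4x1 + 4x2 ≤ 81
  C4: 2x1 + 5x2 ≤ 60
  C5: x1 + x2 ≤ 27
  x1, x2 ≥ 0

Feasible with a bounded optimal solution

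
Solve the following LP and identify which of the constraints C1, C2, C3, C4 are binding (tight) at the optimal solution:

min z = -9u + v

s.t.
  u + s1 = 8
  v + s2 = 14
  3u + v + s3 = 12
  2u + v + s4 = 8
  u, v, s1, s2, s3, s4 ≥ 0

At u = 4, v = 0, compute slack b - a·x for each constraint:
  C1: 8 − 4 = 4  (slack)
  C2: 14 − 0 = 14  (slack)
  C3: 12 − 12 = 0  (binding)
  C4: 8 − 8 = 0  (binding)

Optimal: u = 4, v = 0
Binding: C3, C4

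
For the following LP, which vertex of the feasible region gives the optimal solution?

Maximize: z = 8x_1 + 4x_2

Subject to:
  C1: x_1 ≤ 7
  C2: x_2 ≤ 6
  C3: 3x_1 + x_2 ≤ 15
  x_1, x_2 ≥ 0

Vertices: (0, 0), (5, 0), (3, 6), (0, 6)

Evaluate the objective at each vertex of the feasible region:
  z(0, 0) = 0
  z(5, 0) = 40
  z(3, 6) = 48  ←
  z(0, 6) = 24
The maximum is at x_1 = 3, x_2 = 6.

(3, 6)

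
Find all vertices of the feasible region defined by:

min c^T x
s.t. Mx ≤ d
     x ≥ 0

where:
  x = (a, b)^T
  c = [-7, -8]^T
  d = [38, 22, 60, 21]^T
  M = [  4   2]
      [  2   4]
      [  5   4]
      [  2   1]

(0, 0), (9.5, 0), (9, 1), (0, 5.5)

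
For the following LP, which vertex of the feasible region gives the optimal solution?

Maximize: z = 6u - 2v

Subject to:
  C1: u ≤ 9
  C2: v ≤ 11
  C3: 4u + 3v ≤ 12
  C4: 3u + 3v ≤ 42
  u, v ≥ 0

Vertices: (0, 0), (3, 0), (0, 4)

Evaluate the objective at each vertex of the feasible region:
  z(0, 0) = 0
  z(3, 0) = 18  ←
  z(0, 4) = -8
The maximum is at u = 3, v = 0.

(3, 0)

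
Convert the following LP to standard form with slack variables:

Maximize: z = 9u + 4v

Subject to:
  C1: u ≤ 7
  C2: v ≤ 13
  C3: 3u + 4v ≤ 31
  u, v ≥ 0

max z = 9u + 4v

s.t.
  u + s1 = 7
  v + s2 = 13
  3u + 4v + s3 = 31
  u, v, s1, s2, s3 ≥ 0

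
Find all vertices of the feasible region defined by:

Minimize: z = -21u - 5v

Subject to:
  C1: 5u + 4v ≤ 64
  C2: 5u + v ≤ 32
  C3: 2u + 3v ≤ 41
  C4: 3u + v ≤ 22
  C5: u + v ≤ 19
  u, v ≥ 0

(0, 0), (6.4, 0), (5, 7), (3.571, 11.29), (0, 13.67)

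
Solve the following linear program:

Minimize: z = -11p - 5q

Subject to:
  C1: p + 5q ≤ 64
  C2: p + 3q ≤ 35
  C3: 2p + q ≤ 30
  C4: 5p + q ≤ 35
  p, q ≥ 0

Evaluate the objective at each vertex of the feasible region:
  z(0, 0) = 0
  z(7, 0) = -77
  z(5, 10) = -105  ←
  z(0, 11.67) = -58.33
The minimum is at p = 5, q = 10.

p = 5, q = 10, z = -105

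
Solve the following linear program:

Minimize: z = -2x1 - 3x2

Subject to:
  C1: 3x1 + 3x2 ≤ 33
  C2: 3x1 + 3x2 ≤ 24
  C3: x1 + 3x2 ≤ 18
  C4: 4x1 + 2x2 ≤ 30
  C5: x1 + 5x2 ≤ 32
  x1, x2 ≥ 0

Evaluate the objective at each vertex of the feasible region:
  z(0, 0) = 0
  z(7.5, 0) = -15
  z(7, 1) = -17
  z(3, 5) = -21  ←
  z(0, 6) = -18
The minimum is at x1 = 3, x2 = 5.

x1 = 3, x2 = 5, z = -21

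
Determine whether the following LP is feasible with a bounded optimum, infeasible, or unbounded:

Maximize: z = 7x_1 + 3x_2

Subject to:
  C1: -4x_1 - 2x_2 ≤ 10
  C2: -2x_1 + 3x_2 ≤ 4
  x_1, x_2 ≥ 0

Unbounded (objective can increase without bound)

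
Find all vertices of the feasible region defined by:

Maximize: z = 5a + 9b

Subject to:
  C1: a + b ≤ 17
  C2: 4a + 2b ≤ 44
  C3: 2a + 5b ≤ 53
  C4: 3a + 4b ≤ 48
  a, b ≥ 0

(0, 0), (11, 0), (8, 6), (4, 9), (0, 10.6)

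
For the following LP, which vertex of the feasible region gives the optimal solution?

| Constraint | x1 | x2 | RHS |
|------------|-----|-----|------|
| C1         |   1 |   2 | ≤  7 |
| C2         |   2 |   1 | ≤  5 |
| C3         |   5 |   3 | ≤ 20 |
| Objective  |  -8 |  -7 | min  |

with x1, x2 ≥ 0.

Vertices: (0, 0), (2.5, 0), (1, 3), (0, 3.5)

Evaluate the objective at each vertex of the feasible region:
  z(0, 0) = 0
  z(2.5, 0) = -20
  z(1, 3) = -29  ←
  z(0, 3.5) = -24.5
The minimum is at x1 = 1, x2 = 3.

(1, 3)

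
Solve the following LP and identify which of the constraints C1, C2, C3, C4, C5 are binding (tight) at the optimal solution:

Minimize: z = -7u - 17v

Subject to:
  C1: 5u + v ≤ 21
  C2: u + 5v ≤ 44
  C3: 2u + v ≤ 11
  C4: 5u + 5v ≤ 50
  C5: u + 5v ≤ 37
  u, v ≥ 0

At u = 2, v = 7, compute slack b - a·x for each constraint:
  C1: 21 − 17 = 4  (slack)
  C2: 44 − 37 = 7  (slack)
  C3: 11 − 11 = 0  (binding)
  C4: 50 − 45 = 5  (slack)
  C5: 37 − 37 = 0  (binding)

Optimal: u = 2, v = 7
Binding: C3, C5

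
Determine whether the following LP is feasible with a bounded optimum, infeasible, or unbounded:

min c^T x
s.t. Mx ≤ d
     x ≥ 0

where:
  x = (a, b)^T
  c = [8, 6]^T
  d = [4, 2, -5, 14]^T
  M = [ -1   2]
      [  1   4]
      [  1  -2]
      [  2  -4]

Infeasible (no feasible solution exists)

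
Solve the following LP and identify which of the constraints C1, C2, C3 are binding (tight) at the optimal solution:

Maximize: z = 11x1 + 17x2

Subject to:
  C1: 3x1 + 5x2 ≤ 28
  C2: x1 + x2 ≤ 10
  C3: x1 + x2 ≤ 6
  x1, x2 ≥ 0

At x1 = 1, x2 = 5, compute slack b - a·x for each constraint:
  C1: 28 − 28 = 0  (binding)
  C2: 10 − 6 = 4  (slack)
  C3: 6 − 6 = 0  (binding)

Optimal: x1 = 1, x2 = 5
Binding: C1, C3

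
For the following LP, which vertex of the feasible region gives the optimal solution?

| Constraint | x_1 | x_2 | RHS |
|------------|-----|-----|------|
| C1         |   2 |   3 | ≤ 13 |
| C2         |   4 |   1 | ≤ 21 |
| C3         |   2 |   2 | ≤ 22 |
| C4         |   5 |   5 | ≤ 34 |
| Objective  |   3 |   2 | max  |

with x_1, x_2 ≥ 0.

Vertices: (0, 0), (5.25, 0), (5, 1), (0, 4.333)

Evaluate the objective at each vertex of the feasible region:
  z(0, 0) = 0
  z(5.25, 0) = 15.75
  z(5, 1) = 17  ←
  z(0, 4.333) = 8.667
The maximum is at x_1 = 5, x_2 = 1.

(5, 1)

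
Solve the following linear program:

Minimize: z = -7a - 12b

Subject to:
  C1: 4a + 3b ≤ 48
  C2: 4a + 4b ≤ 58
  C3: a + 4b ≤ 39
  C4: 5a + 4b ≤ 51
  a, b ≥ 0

Evaluate the objective at each vertex of the feasible region:
  z(0, 0) = 0
  z(10.2, 0) = -71.4
  z(3, 9) = -129  ←
  z(0, 9.75) = -117
The minimum is at a = 3, b = 9.

a = 3, b = 9, z = -129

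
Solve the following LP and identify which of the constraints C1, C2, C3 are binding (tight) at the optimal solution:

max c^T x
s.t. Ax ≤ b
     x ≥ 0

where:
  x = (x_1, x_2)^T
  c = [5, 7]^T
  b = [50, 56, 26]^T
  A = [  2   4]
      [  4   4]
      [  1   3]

At x_1 = 8, x_2 = 6, compute slack b - a·x for each constraint:
  C1: 50 − 40 = 10  (slack)
  C2: 56 − 56 = 0  (binding)
  C3: 26 − 26 = 0  (binding)

Optimal: x_1 = 8, x_2 = 6
Binding: C2, C3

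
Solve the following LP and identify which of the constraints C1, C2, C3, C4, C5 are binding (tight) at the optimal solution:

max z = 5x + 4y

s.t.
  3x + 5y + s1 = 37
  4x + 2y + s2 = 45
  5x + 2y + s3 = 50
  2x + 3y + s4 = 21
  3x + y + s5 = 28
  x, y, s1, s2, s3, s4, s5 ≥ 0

At x = 9, y = 1, compute slack b - a·x for each constraint:
  C1: 37 − 32 = 5  (slack)
  C2: 45 − 38 = 7  (slack)
  C3: 50 − 47 = 3  (slack)
  C4: 21 − 21 = 0  (binding)
  C5: 28 − 28 = 0  (binding)

Optimal: x = 9, y = 1
Binding: C4, C5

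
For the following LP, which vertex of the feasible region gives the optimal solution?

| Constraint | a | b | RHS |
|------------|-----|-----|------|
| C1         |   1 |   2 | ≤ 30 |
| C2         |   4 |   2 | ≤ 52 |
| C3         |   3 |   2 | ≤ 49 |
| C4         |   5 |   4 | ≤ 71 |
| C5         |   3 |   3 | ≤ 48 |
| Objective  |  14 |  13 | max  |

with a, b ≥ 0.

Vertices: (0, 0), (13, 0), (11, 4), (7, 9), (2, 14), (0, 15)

Evaluate the objective at each vertex of the feasible region:
  z(0, 0) = 0
  z(13, 0) = 182
  z(11, 4) = 206
  z(7, 9) = 215  ←
  z(2, 14) = 210
  z(0, 15) = 195
The maximum is at a = 7, b = 9.

(7, 9)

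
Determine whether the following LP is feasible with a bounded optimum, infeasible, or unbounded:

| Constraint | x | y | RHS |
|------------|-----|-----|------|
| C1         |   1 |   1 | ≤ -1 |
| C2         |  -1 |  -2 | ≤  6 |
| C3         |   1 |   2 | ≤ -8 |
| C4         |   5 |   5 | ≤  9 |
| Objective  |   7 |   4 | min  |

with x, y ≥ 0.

Infeasible (no feasible solution exists)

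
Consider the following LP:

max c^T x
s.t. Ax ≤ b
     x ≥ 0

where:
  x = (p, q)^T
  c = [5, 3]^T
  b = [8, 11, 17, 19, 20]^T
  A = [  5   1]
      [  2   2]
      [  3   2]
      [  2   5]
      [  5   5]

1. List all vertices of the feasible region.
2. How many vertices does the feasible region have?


1. (0, 0), (1.6, 0), (1, 3), (0.3333, 3.667), (0, 3.8)
2. 5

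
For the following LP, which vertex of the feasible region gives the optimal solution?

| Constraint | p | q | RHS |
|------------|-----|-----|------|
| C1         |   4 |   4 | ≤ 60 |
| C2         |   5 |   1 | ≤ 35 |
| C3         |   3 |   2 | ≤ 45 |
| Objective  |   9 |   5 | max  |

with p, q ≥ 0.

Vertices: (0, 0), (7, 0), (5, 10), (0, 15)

Evaluate the objective at each vertex of the feasible region:
  z(0, 0) = 0
  z(7, 0) = 63
  z(5, 10) = 95  ←
  z(0, 15) = 75
The maximum is at p = 5, q = 10.

(5, 10)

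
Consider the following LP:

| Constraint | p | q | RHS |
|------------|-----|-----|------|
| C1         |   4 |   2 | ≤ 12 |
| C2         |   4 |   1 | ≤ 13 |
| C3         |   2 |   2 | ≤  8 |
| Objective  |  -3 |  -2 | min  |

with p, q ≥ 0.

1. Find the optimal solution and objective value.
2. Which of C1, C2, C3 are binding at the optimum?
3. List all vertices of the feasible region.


1. p = 2, q = 2, z = -10
2. C1, C3
3. (0, 0), (3, 0), (2, 2), (0, 4)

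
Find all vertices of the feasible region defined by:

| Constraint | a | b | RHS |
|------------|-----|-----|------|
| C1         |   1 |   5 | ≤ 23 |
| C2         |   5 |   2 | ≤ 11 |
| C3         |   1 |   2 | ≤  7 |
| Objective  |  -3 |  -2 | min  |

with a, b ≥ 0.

(0, 0), (2.2, 0), (1, 3), (0, 3.5)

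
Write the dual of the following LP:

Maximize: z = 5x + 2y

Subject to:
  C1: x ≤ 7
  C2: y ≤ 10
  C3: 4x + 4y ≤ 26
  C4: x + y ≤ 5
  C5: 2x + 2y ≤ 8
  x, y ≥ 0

Primal max cᵀx s.t. Ax ≤ b, x ≥ 0  →  Dual min bᵀy s.t. Aᵀy ≥ c, y ≥ 0.

Minimize: z = 7y1 + 10y2 + 26y3 + 5y4 + 8y5

Subject to:
  y1 + 4y3 + y4 + 2y5 ≥ 5
  y2 + 4y3 + y4 + 2y5 ≥ 2
  y1, y2, y3, y4, y5 ≥ 0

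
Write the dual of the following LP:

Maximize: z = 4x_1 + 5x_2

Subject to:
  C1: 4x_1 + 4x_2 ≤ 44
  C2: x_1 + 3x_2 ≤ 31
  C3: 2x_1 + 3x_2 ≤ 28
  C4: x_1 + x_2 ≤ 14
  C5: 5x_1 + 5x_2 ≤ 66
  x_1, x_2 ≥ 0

Primal max cᵀx s.t. Ax ≤ b, x ≥ 0  →  Dual min bᵀy s.t. Aᵀy ≥ c, y ≥ 0.

Minimize: z = 44y1 + 31y2 + 28y3 + 14y4 + 66y5

Subject to:
  4y1 + y2 + 2y3 + y4 + 5y5 ≥ 4
  4y1 + 3y2 + 3y3 + y4 + 5y5 ≥ 5
  y1, y2, y3, y4, y5 ≥ 0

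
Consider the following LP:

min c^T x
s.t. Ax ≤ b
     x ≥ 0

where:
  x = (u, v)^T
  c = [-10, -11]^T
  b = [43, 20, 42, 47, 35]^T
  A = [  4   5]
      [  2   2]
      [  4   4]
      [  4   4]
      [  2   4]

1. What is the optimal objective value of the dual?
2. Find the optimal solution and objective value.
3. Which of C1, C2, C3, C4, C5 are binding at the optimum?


1. -103
2. u = 7, v = 3, z = -103
3. C1, C2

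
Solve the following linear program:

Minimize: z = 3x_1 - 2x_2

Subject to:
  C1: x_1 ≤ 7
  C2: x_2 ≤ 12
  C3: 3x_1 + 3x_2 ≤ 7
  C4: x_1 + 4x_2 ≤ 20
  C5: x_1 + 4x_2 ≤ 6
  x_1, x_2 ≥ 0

Evaluate the objective at each vertex of the feasible region:
  z(0, 0) = 0
  z(2.333, 0) = 7
  z(1.111, 1.222) = 0.8889
  z(0, 1.5) = -3  ←
The minimum is at x_1 = 0, x_2 = 1.5.

x_1 = 0, x_2 = 1.5, z = -3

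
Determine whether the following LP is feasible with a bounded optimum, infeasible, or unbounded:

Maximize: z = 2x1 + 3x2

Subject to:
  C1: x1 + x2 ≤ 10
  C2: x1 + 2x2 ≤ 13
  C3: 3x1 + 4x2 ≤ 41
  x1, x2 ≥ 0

Feasible with a bounded optimal solution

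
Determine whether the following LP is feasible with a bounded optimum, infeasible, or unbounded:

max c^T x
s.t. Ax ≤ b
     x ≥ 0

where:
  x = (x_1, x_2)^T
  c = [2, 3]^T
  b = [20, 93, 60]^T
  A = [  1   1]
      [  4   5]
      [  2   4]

Feasible with a bounded optimal solution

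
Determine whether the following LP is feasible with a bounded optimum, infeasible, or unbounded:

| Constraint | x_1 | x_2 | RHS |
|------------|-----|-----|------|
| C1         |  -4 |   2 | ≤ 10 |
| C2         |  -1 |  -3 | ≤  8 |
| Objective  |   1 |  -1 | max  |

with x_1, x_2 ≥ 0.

Unbounded (objective can increase without bound)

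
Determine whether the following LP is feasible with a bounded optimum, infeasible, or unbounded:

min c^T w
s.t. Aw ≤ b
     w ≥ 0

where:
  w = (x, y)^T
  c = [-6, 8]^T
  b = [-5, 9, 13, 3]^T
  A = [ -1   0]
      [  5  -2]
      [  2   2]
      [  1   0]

Infeasible (no feasible solution exists)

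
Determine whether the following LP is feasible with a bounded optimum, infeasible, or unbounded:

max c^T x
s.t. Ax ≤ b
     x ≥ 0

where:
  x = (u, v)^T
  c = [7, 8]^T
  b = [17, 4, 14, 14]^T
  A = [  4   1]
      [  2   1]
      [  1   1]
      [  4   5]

Feasible with a bounded optimal solution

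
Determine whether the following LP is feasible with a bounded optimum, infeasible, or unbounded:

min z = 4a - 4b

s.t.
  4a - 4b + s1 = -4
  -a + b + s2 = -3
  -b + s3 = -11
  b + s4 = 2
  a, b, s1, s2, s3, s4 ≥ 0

Infeasible (no feasible solution exists)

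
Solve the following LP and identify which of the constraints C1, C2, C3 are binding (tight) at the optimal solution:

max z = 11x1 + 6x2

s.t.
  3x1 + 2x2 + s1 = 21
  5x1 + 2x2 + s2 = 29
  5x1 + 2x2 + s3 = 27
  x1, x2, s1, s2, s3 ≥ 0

At x1 = 3, x2 = 6, compute slack b - a·x for each constraint:
  C1: 21 − 21 = 0  (binding)
  C2: 29 − 27 = 2  (slack)
  C3: 27 − 27 = 0  (binding)

Optimal: x1 = 3, x2 = 6
Binding: C1, C3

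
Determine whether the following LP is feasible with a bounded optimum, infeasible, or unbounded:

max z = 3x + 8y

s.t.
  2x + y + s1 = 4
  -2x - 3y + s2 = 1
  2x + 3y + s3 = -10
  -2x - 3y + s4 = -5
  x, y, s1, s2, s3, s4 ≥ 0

Infeasible (no feasible solution exists)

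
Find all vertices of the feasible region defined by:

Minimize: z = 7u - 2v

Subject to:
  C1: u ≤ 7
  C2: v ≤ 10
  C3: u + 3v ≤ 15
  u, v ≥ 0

(0, 0), (7, 0), (7, 2.667), (0, 5)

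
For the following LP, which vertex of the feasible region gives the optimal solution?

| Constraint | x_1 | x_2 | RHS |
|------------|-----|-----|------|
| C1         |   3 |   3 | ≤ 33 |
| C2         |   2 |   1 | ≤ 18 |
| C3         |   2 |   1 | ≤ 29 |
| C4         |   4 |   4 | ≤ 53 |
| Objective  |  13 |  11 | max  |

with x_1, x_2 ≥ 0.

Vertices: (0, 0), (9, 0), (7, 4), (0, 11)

Evaluate the objective at each vertex of the feasible region:
  z(0, 0) = 0
  z(9, 0) = 117
  z(7, 4) = 135  ←
  z(0, 11) = 121
The maximum is at x_1 = 7, x_2 = 4.

(7, 4)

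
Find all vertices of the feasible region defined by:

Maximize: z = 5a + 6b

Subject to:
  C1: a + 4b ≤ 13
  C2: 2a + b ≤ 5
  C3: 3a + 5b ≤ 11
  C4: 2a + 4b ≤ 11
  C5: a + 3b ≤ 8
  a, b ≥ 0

(0, 0), (2.5, 0), (2, 1), (0, 2.2)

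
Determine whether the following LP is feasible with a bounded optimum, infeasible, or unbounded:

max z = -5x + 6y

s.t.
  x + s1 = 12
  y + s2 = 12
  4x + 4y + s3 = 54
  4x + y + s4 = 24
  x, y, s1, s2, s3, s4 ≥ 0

Feasible with a bounded optimal solution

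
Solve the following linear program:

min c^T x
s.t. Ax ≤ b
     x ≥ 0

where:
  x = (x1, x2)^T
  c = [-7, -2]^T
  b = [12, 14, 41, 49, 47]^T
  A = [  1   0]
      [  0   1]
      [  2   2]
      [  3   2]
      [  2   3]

Evaluate the objective at each vertex of the feasible region:
  z(0, 0) = 0
  z(12, 0) = -84
  z(12, 6.5) = -97  ←
  z(10.6, 8.6) = -91.4
  z(2.5, 14) = -45.5
  z(0, 14) = -28
The minimum is at x1 = 12, x2 = 6.5.

x1 = 12, x2 = 6.5, z = -97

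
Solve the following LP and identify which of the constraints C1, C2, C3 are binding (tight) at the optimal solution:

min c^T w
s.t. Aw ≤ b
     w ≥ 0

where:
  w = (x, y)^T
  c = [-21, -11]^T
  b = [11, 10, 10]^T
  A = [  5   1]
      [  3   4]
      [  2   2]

At x = 2, y = 1, compute slack b - a·x for each constraint:
  C1: 11 − 11 = 0  (binding)
  C2: 10 − 10 = 0  (binding)
  C3: 10 − 6 = 4  (slack)

Optimal: x = 2, y = 1
Binding: C1, C2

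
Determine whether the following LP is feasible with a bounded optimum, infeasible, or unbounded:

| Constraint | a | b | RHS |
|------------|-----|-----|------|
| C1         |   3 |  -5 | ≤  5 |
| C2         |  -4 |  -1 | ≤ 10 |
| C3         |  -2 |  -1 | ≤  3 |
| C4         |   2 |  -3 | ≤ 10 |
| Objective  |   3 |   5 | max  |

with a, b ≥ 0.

Unbounded (objective can increase without bound)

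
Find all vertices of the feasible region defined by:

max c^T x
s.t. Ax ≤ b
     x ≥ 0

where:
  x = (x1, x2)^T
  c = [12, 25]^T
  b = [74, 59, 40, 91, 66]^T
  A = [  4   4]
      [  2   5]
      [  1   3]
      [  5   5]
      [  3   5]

(0, 0), (18.2, 0), (12.5, 5.7), (7, 9), (0, 11.8)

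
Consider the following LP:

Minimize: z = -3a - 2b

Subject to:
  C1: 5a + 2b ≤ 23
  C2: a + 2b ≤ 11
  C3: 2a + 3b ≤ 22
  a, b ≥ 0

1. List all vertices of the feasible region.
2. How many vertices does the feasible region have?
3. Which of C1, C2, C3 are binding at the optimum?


1. (0, 0), (4.6, 0), (3, 4), (0, 5.5)
2. 4
3. C1, C2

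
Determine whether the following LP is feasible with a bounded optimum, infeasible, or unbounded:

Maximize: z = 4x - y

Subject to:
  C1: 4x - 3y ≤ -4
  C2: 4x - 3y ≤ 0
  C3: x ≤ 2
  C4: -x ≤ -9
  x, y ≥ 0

Infeasible (no feasible solution exists)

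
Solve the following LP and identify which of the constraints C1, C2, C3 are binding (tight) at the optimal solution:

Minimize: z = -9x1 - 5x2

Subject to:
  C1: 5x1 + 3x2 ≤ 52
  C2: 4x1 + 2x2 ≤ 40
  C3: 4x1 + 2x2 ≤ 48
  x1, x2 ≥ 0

At x1 = 8, x2 = 4, compute slack b - a·x for each constraint:
  C1: 52 − 52 = 0  (binding)
  C2: 40 − 40 = 0  (binding)
  C3: 48 − 40 = 8  (slack)

Optimal: x1 = 8, x2 = 4
Binding: C1, C2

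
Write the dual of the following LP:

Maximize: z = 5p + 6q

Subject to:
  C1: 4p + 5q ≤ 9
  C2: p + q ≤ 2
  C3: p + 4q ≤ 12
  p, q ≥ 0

Primal max cᵀx s.t. Ax ≤ b, x ≥ 0  →  Dual min bᵀy s.t. Aᵀy ≥ c, y ≥ 0.

Minimize: z = 9y1 + 2y2 + 12y3

Subject to:
  4y1 + y2 + y3 ≥ 5
  5y1 + y2 + 4y3 ≥ 6
  y1, y2, y3 ≥ 0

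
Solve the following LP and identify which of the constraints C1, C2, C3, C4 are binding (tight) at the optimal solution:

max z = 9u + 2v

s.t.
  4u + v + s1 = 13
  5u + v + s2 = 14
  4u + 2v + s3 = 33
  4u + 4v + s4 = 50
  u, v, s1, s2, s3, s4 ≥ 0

At u = 1, v = 9, compute slack b - a·x for each constraint:
  C1: 13 − 13 = 0  (binding)
  C2: 14 − 14 = 0  (binding)
  C3: 33 − 22 = 11  (slack)
  C4: 50 − 40 = 10  (slack)

Optimal: u = 1, v = 9
Binding: C1, C2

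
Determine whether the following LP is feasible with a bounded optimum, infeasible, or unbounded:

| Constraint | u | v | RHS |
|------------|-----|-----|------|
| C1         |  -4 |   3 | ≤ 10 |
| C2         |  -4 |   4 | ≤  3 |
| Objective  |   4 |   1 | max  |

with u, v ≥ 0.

Unbounded (objective can increase without bound)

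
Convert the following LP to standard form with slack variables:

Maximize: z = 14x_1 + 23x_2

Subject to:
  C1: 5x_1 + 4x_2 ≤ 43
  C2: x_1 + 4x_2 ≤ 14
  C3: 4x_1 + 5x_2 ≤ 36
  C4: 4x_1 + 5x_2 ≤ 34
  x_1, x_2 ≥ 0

max z = 14x_1 + 23x_2

s.t.
  5x_1 + 4x_2 + s1 = 43
  x_1 + 4x_2 + s2 = 14
  4x_1 + 5x_2 + s3 = 36
  4x_1 + 5x_2 + s4 = 34
  x_1, x_2, s1, s2, s3, s4 ≥ 0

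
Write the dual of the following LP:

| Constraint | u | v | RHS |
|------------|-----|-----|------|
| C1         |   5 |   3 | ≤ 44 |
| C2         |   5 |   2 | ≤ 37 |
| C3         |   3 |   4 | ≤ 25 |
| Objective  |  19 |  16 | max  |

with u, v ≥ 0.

Primal max cᵀx s.t. Ax ≤ b, x ≥ 0  →  Dual min bᵀy s.t. Aᵀy ≥ c, y ≥ 0.

Minimize: z = 44y1 + 37y2 + 25y3

Subject to:
  5y1 + 5y2 + 3y3 ≥ 19
  3y1 + 2y2 + 4y3 ≥ 16
  y1, y2, y3 ≥ 0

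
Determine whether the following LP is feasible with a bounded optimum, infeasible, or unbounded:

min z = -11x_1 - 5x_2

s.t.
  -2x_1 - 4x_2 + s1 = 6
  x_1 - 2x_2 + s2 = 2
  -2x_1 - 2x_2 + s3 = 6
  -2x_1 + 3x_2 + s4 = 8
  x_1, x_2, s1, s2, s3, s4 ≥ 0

Unbounded (objective can decrease without bound)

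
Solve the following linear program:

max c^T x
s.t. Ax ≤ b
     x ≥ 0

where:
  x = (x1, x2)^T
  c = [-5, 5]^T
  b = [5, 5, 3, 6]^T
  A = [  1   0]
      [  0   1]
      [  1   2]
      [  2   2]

Evaluate the objective at each vertex of the feasible region:
  z(0, 0) = 0
  z(3, 0) = -15
  z(0, 1.5) = 7.5  ←
The maximum is at x1 = 0, x2 = 1.5.

x1 = 0, x2 = 1.5, z = 7.5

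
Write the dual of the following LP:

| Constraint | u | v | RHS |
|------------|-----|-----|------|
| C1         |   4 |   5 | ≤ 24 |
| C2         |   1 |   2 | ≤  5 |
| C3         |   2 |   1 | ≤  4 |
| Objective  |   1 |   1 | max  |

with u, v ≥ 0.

Primal max cᵀx s.t. Ax ≤ b, x ≥ 0  →  Dual min bᵀy s.t. Aᵀy ≥ c, y ≥ 0.

Minimize: z = 24y1 + 5y2 + 4y3

Subject to:
  4y1 + y2 + 2y3 ≥ 1
  5y1 + 2y2 + y3 ≥ 1
  y1, y2, y3 ≥ 0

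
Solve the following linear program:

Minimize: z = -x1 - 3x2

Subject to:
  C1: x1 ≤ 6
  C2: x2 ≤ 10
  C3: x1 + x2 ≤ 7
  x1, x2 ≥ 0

Evaluate the objective at each vertex of the feasible region:
  z(0, 0) = 0
  z(6, 0) = -6
  z(6, 1) = -9
  z(0, 7) = -21  ←
The minimum is at x1 = 0, x2 = 7.

x1 = 0, x2 = 7, z = -21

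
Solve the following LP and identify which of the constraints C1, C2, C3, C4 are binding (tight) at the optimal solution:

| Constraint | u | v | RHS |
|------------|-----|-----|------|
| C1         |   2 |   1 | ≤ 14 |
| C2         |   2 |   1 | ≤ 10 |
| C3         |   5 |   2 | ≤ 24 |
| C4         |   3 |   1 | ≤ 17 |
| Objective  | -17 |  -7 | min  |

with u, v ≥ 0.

At u = 4, v = 2, compute slack b - a·x for each constraint:
  C1: 14 − 10 = 4  (slack)
  C2: 10 − 10 = 0  (binding)
  C3: 24 − 24 = 0  (binding)
  C4: 17 − 14 = 3  (slack)

Optimal: u = 4, v = 2
Binding: C2, C3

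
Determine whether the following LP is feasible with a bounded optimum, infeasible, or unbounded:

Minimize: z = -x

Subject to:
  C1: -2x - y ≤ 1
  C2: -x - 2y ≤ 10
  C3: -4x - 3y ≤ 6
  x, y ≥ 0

Unbounded (objective can decrease without bound)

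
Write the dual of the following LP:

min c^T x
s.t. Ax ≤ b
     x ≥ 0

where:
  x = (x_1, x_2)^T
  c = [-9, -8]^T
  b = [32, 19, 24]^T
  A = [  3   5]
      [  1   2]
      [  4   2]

Primal min cᵀx s.t. Ax ≤ b, x ≥ 0  →  Dual max −bᵀy s.t. Aᵀy ≥ −c, y ≥ 0.

Maximize: z = -32y1 - 19y2 - 24y3

Subject to:
  3y1 + y2 + 4y3 ≥ 9
  5y1 + 2y2 + 2y3 ≥ 8
  y1, y2, y3 ≥ 0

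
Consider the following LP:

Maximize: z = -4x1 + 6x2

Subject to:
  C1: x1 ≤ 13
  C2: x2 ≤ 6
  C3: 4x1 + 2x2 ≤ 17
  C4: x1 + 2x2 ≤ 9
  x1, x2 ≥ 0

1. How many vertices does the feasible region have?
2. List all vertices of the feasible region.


1. 4
2. (0, 0), (4.25, 0), (2.667, 3.167), (0, 4.5)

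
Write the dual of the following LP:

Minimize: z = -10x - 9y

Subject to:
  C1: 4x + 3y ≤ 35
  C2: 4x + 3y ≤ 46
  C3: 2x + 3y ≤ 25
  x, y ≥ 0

Primal min cᵀx s.t. Ax ≤ b, x ≥ 0  →  Dual max −bᵀy s.t. Aᵀy ≥ −c, y ≥ 0.

Maximize: z = -35y1 - 46y2 - 25y3

Subject to:
  4y1 + 4y2 + 2y3 ≥ 10
  3y1 + 3y2 + 3y3 ≥ 9
  y1, y2, y3 ≥ 0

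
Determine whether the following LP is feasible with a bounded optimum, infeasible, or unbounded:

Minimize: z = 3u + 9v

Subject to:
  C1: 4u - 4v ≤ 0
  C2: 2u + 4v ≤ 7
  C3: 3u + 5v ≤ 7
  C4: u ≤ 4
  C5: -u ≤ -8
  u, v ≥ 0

Infeasible (no feasible solution exists)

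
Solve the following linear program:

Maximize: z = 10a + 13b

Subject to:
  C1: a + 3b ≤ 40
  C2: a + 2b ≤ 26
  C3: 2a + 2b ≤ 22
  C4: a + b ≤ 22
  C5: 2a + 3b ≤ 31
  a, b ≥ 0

Evaluate the objective at each vertex of the feasible region:
  z(0, 0) = 0
  z(11, 0) = 110
  z(2, 9) = 137  ←
  z(0, 10.33) = 134.3
The maximum is at a = 2, b = 9.

a = 2, b = 9, z = 137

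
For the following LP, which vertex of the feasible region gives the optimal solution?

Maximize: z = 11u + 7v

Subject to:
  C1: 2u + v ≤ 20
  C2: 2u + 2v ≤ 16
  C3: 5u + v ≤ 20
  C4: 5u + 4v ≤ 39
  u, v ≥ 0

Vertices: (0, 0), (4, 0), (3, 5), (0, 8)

Evaluate the objective at each vertex of the feasible region:
  z(0, 0) = 0
  z(4, 0) = 44
  z(3, 5) = 68  ←
  z(0, 8) = 56
The maximum is at u = 3, v = 5.

(3, 5)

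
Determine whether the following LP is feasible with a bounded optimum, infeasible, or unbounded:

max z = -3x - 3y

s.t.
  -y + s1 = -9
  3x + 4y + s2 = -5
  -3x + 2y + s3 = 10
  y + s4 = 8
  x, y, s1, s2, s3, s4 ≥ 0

Infeasible (no feasible solution exists)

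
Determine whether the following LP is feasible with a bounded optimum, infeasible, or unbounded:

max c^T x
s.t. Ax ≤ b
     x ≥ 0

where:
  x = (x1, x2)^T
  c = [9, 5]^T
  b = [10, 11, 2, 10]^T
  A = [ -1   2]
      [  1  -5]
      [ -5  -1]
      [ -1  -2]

Unbounded (objective can increase without bound)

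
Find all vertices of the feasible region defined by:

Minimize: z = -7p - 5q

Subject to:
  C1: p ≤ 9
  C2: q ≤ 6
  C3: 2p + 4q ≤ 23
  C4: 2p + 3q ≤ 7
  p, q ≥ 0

(0, 0), (3.5, 0), (0, 2.333)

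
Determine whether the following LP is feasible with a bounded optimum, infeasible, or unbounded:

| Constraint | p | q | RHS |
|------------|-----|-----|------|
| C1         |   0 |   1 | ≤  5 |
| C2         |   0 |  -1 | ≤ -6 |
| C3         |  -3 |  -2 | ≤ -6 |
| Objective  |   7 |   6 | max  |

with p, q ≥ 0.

Infeasible (no feasible solution exists)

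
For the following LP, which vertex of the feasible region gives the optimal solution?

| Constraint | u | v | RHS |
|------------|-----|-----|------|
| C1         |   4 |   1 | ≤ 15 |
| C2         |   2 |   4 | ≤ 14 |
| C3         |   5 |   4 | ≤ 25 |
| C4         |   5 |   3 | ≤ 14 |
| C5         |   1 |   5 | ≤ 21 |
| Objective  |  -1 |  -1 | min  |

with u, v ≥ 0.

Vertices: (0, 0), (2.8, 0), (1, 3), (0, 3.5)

Evaluate the objective at each vertex of the feasible region:
  z(0, 0) = 0
  z(2.8, 0) = -2.8
  z(1, 3) = -4  ←
  z(0, 3.5) = -3.5
The minimum is at u = 1, v = 3.

(1, 3)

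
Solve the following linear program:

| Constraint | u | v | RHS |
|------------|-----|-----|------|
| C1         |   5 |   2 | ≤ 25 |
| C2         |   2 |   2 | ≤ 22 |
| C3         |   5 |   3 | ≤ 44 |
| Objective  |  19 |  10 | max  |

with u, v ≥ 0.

Evaluate the objective at each vertex of the feasible region:
  z(0, 0) = 0
  z(5, 0) = 95
  z(1, 10) = 119  ←
  z(0, 11) = 110
The maximum is at u = 1, v = 10.

u = 1, v = 10, z = 119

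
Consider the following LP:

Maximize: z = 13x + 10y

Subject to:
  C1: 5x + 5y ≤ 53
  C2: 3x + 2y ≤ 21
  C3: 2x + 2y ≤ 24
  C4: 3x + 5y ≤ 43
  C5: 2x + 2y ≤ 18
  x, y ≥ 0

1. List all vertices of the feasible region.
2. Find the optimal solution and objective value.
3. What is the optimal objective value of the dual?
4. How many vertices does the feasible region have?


1. (0, 0), (7, 0), (3, 6), (1, 8), (0, 8.6)
2. x = 3, y = 6, z = 99
3. 99
4. 5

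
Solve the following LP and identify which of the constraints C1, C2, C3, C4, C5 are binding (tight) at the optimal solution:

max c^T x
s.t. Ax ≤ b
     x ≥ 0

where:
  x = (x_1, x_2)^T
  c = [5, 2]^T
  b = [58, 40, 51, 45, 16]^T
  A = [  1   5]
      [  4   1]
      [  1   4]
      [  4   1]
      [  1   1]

At x_1 = 8, x_2 = 8, compute slack b - a·x for each constraint:
  C1: 58 − 48 = 10  (slack)
  C2: 40 − 40 = 0  (binding)
  C3: 51 − 40 = 11  (slack)
  C4: 45 − 40 = 5  (slack)
  C5: 16 − 16 = 0  (binding)

Optimal: x_1 = 8, x_2 = 8
Binding: C2, C5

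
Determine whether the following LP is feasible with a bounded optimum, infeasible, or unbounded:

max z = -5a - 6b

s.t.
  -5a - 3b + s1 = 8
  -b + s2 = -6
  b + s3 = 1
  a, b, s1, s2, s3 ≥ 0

Infeasible (no feasible solution exists)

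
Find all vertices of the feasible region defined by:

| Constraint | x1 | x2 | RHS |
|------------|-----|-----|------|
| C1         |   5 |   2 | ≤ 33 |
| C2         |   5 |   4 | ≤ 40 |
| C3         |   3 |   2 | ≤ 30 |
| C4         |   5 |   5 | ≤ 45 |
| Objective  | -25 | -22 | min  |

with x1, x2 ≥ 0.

(0, 0), (6.6, 0), (5.2, 3.5), (4, 5), (0, 9)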